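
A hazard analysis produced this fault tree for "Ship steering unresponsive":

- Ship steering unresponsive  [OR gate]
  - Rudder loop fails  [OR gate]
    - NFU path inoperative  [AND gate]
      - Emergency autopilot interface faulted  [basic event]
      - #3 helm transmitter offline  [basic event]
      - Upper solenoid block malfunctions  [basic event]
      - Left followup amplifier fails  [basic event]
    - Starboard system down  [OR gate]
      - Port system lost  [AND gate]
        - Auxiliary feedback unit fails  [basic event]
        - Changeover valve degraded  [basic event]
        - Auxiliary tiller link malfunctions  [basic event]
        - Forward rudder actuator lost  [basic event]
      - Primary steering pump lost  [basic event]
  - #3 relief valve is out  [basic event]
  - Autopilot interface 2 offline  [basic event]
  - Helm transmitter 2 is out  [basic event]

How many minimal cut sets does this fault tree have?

6

NFU path inoperative [AND]: one cut set from each child combined → 1 × 1 × 1 × 1 = 1 cut set(s).
Port system lost [AND]: one cut set from each child combined → 1 × 1 × 1 × 1 = 1 cut set(s).
Starboard system down [OR]: union of children's cut sets → 2 cut set(s).
Rudder loop fails [OR]: union of children's cut sets → 3 cut set(s).
Ship steering unresponsive [OR]: union of children's cut sets → 6 cut set(s).
Minimal cut sets: {#3 helm transmitter offline, Emergency autopilot interface faulted, Left followup amplifier fails, Upper solenoid block malfunctions}; {Auxiliary feedback unit fails, Auxiliary tiller link malfunctions, Changeover valve degraded, Forward rudder actuator lost}; {Primary steering pump lost}; {#3 relief valve is out}; {Autopilot interface 2 offline}; {Helm transmitter 2 is out}.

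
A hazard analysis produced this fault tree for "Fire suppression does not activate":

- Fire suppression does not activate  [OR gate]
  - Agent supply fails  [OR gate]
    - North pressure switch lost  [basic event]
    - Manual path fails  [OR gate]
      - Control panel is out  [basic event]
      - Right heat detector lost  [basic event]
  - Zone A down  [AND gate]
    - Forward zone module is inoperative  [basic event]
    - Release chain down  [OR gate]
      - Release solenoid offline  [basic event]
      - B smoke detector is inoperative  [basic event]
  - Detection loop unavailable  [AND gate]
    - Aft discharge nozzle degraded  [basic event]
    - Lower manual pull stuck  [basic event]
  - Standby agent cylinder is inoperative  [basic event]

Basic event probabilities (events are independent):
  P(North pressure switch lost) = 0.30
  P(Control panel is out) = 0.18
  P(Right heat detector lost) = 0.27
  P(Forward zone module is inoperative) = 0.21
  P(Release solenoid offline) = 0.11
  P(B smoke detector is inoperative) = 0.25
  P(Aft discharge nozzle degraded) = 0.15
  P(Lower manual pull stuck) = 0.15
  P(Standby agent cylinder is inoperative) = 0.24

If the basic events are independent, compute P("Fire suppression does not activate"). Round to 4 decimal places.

0.7104

P(Manual path fails) [OR] = 1 − (1−0.18) × (1−0.27) = 0.401400
P(Agent supply fails) [OR] = 1 − (1−0.30) × (1−0.401400) = 0.580980
P(Release chain down) [OR] = 1 − (1−0.11) × (1−0.25) = 0.332500
P(Zone A down) [AND] = 0.21 × 0.332500 = 0.069825
P(Detection loop unavailable) [AND] = 0.15 × 0.15 = 0.022500
P(Fire suppression does not activate) [OR] = 1 − (1−0.580980) × (1−0.069825) × (1−0.022500) × (1−0.24) = 0.710446
Rounded to 4 decimal places: P(Fire suppression does not activate) ≈ 0.7104.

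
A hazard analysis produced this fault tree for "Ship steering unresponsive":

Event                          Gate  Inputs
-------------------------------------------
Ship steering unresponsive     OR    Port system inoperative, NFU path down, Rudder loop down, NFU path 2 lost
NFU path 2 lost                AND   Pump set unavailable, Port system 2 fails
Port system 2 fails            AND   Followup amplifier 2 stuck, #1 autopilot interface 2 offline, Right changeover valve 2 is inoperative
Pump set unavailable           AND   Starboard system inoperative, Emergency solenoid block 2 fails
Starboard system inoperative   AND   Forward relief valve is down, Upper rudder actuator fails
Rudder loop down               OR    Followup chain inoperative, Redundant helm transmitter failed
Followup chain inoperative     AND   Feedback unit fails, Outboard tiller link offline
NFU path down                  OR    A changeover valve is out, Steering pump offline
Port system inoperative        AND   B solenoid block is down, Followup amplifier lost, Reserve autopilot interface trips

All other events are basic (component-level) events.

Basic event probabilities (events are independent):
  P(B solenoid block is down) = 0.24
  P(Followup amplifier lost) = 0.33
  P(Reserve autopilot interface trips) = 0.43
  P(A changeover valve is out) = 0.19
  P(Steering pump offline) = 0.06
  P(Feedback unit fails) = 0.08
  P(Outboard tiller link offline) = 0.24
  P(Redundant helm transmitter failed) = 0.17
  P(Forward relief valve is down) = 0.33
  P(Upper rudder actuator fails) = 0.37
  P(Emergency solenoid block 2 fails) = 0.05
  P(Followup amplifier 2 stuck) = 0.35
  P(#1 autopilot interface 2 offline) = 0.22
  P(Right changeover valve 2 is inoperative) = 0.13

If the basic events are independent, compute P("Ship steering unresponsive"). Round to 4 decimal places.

0.4013

P(Port system inoperative) [AND] = 0.24 × 0.33 × 0.43 = 0.034056
P(NFU path down) [OR] = 1 − (1−0.19) × (1−0.06) = 0.238600
P(Followup chain inoperative) [AND] = 0.08 × 0.24 = 0.019200
P(Rudder loop down) [OR] = 1 − (1−0.019200) × (1−0.17) = 0.185936
P(Starboard system inoperative) [AND] = 0.33 × 0.37 = 0.122100
P(Pump set unavailable) [AND] = 0.122100 × 0.05 = 0.006105
P(Port system 2 fails) [AND] = 0.35 × 0.22 × 0.13 = 0.010010
P(NFU path 2 lost) [AND] = 0.006105 × 0.010010 = 0.000061
P(Ship steering unresponsive) [OR] = 1 − (1−0.034056) × (1−0.238600) × (1−0.185936) × (1−0.000061) = 0.401317
Rounded to 4 decimal places: P(Ship steering unresponsive) ≈ 0.4013.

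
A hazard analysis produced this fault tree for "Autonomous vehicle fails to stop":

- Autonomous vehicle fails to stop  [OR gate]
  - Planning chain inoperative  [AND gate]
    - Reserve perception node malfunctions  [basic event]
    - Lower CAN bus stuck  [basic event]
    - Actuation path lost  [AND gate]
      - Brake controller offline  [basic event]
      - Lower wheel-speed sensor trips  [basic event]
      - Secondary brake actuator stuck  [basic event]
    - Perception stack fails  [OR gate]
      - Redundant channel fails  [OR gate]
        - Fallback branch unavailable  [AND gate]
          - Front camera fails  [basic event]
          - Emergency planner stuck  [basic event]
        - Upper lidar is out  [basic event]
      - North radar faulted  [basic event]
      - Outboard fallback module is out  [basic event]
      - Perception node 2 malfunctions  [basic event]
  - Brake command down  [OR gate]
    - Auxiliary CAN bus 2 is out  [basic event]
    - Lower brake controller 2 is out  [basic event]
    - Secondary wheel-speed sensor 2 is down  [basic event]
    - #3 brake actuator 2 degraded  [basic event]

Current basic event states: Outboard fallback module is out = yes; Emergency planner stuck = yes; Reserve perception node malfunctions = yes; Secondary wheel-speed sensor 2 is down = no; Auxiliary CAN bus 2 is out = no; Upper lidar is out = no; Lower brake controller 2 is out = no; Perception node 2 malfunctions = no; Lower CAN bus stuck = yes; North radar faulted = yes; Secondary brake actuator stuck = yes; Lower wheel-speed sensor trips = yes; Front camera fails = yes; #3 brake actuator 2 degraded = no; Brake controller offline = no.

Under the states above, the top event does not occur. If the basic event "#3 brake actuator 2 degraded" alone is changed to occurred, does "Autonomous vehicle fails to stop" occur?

Counterfactual: set "#3 brake actuator 2 degraded" to occurred.
Actuation path lost [AND]: Brake controller offline=not, Lower wheel-speed sensor trips=occurs, Secondary brake actuator stuck=occurs → not all inputs occur → does not occur.
Fallback branch unavailable [AND]: Front camera fails=occurs, Emergency planner stuck=occurs → all inputs occur → occurs.
Redundant channel fails [OR]: Fallback branch unavailable=occurs, Upper lidar is out=not → at least one input occurs → occurs.
Perception stack fails [OR]: Redundant channel fails=occurs, North radar faulted=occurs, Outboard fallback module is out=occurs, Perception node 2 malfunctions=not → at least one input occurs → occurs.
Planning chain inoperative [AND]: Reserve perception node malfunctions=occurs, Lower CAN bus stuck=occurs, Actuation path lost=not, Perception stack fails=occurs → not all inputs occur → does not occur.
Brake command down [OR]: Auxiliary CAN bus 2 is out=not, Lower brake controller 2 is out=not, Secondary wheel-speed sensor 2 is down=not, #3 brake actuator 2 degraded=occurs → at least one input occurs → occurs.
Autonomous vehicle fails to stop [OR]: Planning chain inoperative=not, Brake command down=occurs → at least one input occurs → occurs.

Yes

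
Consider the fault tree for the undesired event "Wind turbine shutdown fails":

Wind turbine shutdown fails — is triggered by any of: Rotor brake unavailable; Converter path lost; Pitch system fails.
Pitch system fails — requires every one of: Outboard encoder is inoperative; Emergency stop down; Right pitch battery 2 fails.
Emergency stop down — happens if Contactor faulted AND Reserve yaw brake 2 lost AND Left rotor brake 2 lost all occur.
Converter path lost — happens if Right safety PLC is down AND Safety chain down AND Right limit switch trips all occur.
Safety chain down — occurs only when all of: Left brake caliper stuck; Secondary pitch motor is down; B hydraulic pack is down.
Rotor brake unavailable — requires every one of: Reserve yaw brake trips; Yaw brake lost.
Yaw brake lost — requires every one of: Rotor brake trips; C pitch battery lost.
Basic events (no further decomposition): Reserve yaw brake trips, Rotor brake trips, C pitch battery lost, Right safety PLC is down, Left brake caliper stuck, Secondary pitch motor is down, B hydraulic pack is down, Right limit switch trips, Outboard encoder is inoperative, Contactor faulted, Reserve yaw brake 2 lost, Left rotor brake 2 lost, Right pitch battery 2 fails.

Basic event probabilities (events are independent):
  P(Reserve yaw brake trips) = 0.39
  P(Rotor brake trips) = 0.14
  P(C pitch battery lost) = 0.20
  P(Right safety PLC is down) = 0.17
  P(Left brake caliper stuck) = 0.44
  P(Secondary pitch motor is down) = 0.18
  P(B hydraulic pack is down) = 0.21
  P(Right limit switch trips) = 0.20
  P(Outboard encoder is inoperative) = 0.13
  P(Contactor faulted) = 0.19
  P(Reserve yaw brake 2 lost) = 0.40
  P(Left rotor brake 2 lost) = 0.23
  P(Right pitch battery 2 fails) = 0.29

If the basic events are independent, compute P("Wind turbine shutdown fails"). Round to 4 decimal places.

P(Yaw brake lost) [AND] = 0.14 × 0.20 = 0.028000
P(Rotor brake unavailable) [AND] = 0.39 × 0.028000 = 0.010920
P(Safety chain down) [AND] = 0.44 × 0.18 × 0.21 = 0.016632
P(Converter path lost) [AND] = 0.17 × 0.016632 × 0.20 = 0.000565
P(Emergency stop down) [AND] = 0.19 × 0.40 × 0.23 = 0.017480
P(Pitch system fails) [AND] = 0.13 × 0.017480 × 0.29 = 0.000659
P(Wind turbine shutdown fails) [OR] = 1 − (1−0.010920) × (1−0.000565) × (1−0.000659) = 0.012130
Rounded to 4 decimal places: P(Wind turbine shutdown fails) ≈ 0.0121.

0.0121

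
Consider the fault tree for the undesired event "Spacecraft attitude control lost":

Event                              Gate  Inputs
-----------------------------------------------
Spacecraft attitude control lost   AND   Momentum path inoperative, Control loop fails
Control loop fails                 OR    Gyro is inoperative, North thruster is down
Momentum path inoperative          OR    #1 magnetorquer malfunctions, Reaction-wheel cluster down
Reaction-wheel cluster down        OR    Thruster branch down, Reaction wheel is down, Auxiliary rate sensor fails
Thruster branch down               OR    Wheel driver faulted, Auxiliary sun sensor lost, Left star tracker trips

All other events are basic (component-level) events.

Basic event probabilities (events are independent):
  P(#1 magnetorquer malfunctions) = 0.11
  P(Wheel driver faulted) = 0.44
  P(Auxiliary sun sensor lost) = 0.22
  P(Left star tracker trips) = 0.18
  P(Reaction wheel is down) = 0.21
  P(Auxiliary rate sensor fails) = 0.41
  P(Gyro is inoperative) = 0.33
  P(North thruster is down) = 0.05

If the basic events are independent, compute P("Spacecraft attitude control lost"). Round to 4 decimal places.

0.3095

P(Thruster branch down) [OR] = 1 − (1−0.44) × (1−0.22) × (1−0.18) = 0.641824
P(Reaction-wheel cluster down) [OR] = 1 − (1−0.641824) × (1−0.21) × (1−0.41) = 0.833054
P(Momentum path inoperative) [OR] = 1 − (1−0.11) × (1−0.833054) = 0.851418
P(Control loop fails) [OR] = 1 − (1−0.33) × (1−0.05) = 0.363500
P(Spacecraft attitude control lost) [AND] = 0.851418 × 0.363500 = 0.309490
Rounded to 4 decimal places: P(Spacecraft attitude control lost) ≈ 0.3095.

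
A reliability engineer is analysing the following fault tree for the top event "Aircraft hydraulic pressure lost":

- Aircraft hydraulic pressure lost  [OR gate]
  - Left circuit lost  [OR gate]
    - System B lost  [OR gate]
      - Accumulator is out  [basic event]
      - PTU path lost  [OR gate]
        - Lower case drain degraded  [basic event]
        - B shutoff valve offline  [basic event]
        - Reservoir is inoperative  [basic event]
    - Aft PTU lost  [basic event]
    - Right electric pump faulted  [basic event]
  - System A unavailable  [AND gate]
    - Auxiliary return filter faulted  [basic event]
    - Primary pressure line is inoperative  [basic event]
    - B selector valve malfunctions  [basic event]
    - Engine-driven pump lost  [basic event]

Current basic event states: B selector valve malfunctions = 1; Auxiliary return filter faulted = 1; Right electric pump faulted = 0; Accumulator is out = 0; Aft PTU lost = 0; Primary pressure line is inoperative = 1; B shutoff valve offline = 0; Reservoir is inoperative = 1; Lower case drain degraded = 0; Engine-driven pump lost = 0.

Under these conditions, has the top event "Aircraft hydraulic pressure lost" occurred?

PTU path lost [OR]: Lower case drain degraded=not, B shutoff valve offline=not, Reservoir is inoperative=occurs → at least one input occurs → occurs.
System B lost [OR]: Accumulator is out=not, PTU path lost=occurs → at least one input occurs → occurs.
Left circuit lost [OR]: System B lost=occurs, Aft PTU lost=not, Right electric pump faulted=not → at least one input occurs → occurs.
System A unavailable [AND]: Auxiliary return filter faulted=occurs, Primary pressure line is inoperative=occurs, B selector valve malfunctions=occurs, Engine-driven pump lost=not → not all inputs occur → does not occur.
Aircraft hydraulic pressure lost [OR]: Left circuit lost=occurs, System A unavailable=not → at least one input occurs → occurs.

Yes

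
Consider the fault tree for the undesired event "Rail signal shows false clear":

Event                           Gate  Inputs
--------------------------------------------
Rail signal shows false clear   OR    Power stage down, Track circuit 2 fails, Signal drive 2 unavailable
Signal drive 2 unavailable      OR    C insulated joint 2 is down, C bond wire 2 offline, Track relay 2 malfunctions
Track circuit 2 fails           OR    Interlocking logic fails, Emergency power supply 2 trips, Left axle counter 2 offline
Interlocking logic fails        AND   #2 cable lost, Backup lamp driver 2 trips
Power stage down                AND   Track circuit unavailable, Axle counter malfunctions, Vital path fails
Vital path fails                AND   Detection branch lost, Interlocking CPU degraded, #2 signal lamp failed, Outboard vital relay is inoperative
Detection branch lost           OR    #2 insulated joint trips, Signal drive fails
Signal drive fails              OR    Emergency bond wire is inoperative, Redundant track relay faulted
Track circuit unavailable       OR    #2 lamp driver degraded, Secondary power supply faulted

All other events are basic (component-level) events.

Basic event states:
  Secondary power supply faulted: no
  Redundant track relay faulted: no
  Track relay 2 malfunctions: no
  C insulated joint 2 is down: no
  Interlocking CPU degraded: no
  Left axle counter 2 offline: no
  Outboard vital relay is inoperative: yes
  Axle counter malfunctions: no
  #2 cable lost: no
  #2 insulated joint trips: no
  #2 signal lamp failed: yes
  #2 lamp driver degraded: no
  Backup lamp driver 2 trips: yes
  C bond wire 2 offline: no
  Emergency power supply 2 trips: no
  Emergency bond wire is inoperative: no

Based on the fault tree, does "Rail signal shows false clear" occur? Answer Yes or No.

Track circuit unavailable [OR]: #2 lamp driver degraded=not, Secondary power supply faulted=not → no input occurs → does not occur.
Signal drive fails [OR]: Emergency bond wire is inoperative=not, Redundant track relay faulted=not → no input occurs → does not occur.
Detection branch lost [OR]: #2 insulated joint trips=not, Signal drive fails=not → no input occurs → does not occur.
Vital path fails [AND]: Detection branch lost=not, Interlocking CPU degraded=not, #2 signal lamp failed=occurs, Outboard vital relay is inoperative=occurs → not all inputs occur → does not occur.
Power stage down [AND]: Track circuit unavailable=not, Axle counter malfunctions=not, Vital path fails=not → not all inputs occur → does not occur.
Interlocking logic fails [AND]: #2 cable lost=not, Backup lamp driver 2 trips=occurs → not all inputs occur → does not occur.
Track circuit 2 fails [OR]: Interlocking logic fails=not, Emergency power supply 2 trips=not, Left axle counter 2 offline=not → no input occurs → does not occur.
Signal drive 2 unavailable [OR]: C insulated joint 2 is down=not, C bond wire 2 offline=not, Track relay 2 malfunctions=not → no input occurs → does not occur.
Rail signal shows false clear [OR]: Power stage down=not, Track circuit 2 fails=not, Signal drive 2 unavailable=not → no input occurs → does not occur.

No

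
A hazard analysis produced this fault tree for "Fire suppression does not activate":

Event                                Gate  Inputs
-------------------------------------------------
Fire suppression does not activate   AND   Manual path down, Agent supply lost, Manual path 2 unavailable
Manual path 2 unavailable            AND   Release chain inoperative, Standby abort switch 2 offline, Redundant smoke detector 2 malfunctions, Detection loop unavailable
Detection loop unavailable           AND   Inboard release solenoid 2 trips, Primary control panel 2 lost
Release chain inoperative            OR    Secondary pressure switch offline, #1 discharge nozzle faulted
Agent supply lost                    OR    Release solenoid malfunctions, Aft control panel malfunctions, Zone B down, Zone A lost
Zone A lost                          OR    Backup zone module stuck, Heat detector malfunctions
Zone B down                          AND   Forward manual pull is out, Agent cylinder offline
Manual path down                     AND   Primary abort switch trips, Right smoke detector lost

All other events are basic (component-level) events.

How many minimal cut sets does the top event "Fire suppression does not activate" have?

Manual path down [AND]: one cut set from each child combined → 1 × 1 = 1 cut set(s).
Zone B down [AND]: one cut set from each child combined → 1 × 1 = 1 cut set(s).
Zone A lost [OR]: union of children's cut sets → 2 cut set(s).
Agent supply lost [OR]: union of children's cut sets → 5 cut set(s).
Release chain inoperative [OR]: union of children's cut sets → 2 cut set(s).
Detection loop unavailable [AND]: one cut set from each child combined → 1 × 1 = 1 cut set(s).
Manual path 2 unavailable [AND]: one cut set from each child combined → 2 × 1 × 1 × 1 = 2 cut set(s).
Fire suppression does not activate [AND]: one cut set from each child combined → 1 × 5 × 2 = 10 cut set(s).
Minimal cut sets: {Inboard release solenoid 2 trips, Primary abort switch trips, Primary control panel 2 lost, Redundant smoke detector 2 malfunctions, Release solenoid malfunctions, Right smoke detector lost, Secondary pressure switch offline, Standby abort switch 2 offline}; {#1 discharge nozzle faulted, Inboard release solenoid 2 trips, Primary abort switch trips, Primary control panel 2 lost, Redundant smoke detector 2 malfunctions, Release solenoid malfunctions, Right smoke detector lost, Standby abort switch 2 offline}; {Aft control panel malfunctions, Inboard release solenoid 2 trips, Primary abort switch trips, Primary control panel 2 lost, Redundant smoke detector 2 malfunctions, Right smoke detector lost, Secondary pressure switch offline, Standby abort switch 2 offline}; {#1 discharge nozzle faulted, Aft control panel malfunctions, Inboard release solenoid 2 trips, Primary abort switch trips, Primary control panel 2 lost, Redundant smoke detector 2 malfunctions, Right smoke detector lost, Standby abort switch 2 offline}; {Agent cylinder offline, Forward manual pull is out, Inboard release solenoid 2 trips, Primary abort switch trips, Primary control panel 2 lost, Redundant smoke detector 2 malfunctions, Right smoke detector lost, Secondary pressure switch offline, Standby abort switch 2 offline}; {#1 discharge nozzle faulted, Agent cylinder offline, Forward manual pull is out, Inboard release solenoid 2 trips, Primary abort switch trips, Primary control panel 2 lost, Redundant smoke detector 2 malfunctions, Right smoke detector lost, Standby abort switch 2 offline}; {Backup zone module stuck, Inboard release solenoid 2 trips, Primary abort switch trips, Primary control panel 2 lost, Redundant smoke detector 2 malfunctions, Right smoke detector lost, Secondary pressure switch offline, Standby abort switch 2 offline}; {#1 discharge nozzle faulted, Backup zone module stuck, Inboard release solenoid 2 trips, Primary abort switch trips, Primary control panel 2 lost, Redundant smoke detector 2 malfunctions, Right smoke detector lost, Standby abort switch 2 offline}; {Heat detector malfunctions, Inboard release solenoid 2 trips, Primary abort switch trips, Primary control panel 2 lost, Redundant smoke detector 2 malfunctions, Right smoke detector lost, Secondary pressure switch offline, Standby abort switch 2 offline}; {#1 discharge nozzle faulted, Heat detector malfunctions, Inboard release solenoid 2 trips, Primary abort switch trips, Primary control panel 2 lost, Redundant smoke detector 2 malfunctions, Right smoke detector lost, Standby abort switch 2 offline}.

10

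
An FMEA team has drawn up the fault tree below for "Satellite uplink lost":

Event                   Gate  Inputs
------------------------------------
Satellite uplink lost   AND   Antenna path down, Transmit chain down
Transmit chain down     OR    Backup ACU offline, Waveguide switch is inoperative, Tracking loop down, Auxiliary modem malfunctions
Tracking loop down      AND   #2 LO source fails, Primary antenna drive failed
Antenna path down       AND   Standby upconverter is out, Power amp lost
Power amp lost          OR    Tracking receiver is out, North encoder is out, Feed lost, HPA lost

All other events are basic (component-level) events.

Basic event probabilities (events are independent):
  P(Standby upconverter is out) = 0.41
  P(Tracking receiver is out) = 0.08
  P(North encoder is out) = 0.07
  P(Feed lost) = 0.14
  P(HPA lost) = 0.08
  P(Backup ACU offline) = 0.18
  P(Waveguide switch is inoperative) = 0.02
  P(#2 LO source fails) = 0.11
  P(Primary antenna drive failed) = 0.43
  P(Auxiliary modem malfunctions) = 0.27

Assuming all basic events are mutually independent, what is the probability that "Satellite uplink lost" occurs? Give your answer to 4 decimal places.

P(Power amp lost) [OR] = 1 − (1−0.08) × (1−0.07) × (1−0.14) × (1−0.08) = 0.323049
P(Antenna path down) [AND] = 0.41 × 0.323049 = 0.132450
P(Tracking loop down) [AND] = 0.11 × 0.43 = 0.047300
P(Transmit chain down) [OR] = 1 − (1−0.18) × (1−0.02) × (1−0.047300) × (1−0.27) = 0.441120
P(Satellite uplink lost) [AND] = 0.132450 × 0.441120 = 0.058426
Rounded to 4 decimal places: P(Satellite uplink lost) ≈ 0.0584.

0.0584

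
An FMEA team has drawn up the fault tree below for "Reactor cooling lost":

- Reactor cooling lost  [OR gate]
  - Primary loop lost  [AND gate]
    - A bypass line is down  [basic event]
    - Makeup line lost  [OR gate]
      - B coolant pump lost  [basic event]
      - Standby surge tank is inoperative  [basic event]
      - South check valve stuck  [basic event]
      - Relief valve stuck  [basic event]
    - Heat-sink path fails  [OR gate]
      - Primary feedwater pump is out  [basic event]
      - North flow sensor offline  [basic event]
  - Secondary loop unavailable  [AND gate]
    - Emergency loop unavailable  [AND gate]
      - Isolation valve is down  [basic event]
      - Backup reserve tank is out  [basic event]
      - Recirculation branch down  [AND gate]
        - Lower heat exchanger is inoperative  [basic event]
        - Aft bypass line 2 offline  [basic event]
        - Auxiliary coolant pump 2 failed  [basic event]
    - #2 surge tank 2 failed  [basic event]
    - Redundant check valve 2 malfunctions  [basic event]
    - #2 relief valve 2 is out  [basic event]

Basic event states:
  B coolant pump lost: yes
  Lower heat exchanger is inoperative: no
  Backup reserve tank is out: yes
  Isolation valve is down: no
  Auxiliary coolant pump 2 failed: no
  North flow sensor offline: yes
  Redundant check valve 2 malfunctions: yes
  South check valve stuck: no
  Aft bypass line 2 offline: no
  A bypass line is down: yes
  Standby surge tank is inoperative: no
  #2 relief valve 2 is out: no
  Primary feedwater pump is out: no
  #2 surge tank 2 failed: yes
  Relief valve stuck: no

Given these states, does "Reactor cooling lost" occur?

Makeup line lost [OR]: B coolant pump lost=occurs, Standby surge tank is inoperative=not, South check valve stuck=not, Relief valve stuck=not → at least one input occurs → occurs.
Heat-sink path fails [OR]: Primary feedwater pump is out=not, North flow sensor offline=occurs → at least one input occurs → occurs.
Primary loop lost [AND]: A bypass line is down=occurs, Makeup line lost=occurs, Heat-sink path fails=occurs → all inputs occur → occurs.
Recirculation branch down [AND]: Lower heat exchanger is inoperative=not, Aft bypass line 2 offline=not, Auxiliary coolant pump 2 failed=not → not all inputs occur → does not occur.
Emergency loop unavailable [AND]: Isolation valve is down=not, Backup reserve tank is out=occurs, Recirculation branch down=not → not all inputs occur → does not occur.
Secondary loop unavailable [AND]: Emergency loop unavailable=not, #2 surge tank 2 failed=occurs, Redundant check valve 2 malfunctions=occurs, #2 relief valve 2 is out=not → not all inputs occur → does not occur.
Reactor cooling lost [OR]: Primary loop lost=occurs, Secondary loop unavailable=not → at least one input occurs → occurs.

Yes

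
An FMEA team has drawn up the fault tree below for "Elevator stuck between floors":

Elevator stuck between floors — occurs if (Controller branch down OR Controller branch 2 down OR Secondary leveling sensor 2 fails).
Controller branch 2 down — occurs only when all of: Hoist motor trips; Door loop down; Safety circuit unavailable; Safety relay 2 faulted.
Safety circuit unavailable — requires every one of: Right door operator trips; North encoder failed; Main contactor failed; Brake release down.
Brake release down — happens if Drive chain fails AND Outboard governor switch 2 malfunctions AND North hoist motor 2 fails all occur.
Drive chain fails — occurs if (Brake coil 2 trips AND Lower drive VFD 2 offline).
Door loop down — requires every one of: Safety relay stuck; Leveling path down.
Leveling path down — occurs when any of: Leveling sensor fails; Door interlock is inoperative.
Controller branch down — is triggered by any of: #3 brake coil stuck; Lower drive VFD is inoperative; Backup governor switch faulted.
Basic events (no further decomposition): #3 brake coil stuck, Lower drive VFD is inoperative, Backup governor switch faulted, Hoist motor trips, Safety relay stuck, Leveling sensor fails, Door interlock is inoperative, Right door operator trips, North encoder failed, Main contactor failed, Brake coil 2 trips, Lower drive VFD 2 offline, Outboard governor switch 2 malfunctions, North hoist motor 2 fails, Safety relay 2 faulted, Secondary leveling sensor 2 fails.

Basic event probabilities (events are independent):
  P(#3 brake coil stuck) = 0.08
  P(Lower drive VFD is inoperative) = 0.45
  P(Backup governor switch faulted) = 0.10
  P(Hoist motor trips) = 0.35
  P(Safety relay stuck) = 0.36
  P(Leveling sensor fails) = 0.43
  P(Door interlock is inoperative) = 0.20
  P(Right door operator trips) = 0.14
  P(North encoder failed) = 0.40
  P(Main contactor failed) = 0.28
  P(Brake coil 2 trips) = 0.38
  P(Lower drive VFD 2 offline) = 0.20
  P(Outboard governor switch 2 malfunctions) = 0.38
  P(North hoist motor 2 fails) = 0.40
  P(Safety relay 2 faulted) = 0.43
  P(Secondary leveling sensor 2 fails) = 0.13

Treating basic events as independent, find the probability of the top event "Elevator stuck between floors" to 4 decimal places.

P(Controller branch down) [OR] = 1 − (1−0.08) × (1−0.45) × (1−0.10) = 0.544600
P(Leveling path down) [OR] = 1 − (1−0.43) × (1−0.20) = 0.544000
P(Door loop down) [AND] = 0.36 × 0.544000 = 0.195840
P(Drive chain fails) [AND] = 0.38 × 0.20 = 0.076000
P(Brake release down) [AND] = 0.076000 × 0.38 × 0.40 = 0.011552
P(Safety circuit unavailable) [AND] = 0.14 × 0.40 × 0.28 × 0.011552 = 0.000181
P(Controller branch 2 down) [AND] = 0.35 × 0.195840 × 0.000181 × 0.43 = 0.000005
P(Elevator stuck between floors) [OR] = 1 − (1−0.544600) × (1−0.000005) × (1−0.13) = 0.603804
Rounded to 4 decimal places: P(Elevator stuck between floors) ≈ 0.6038.

0.6038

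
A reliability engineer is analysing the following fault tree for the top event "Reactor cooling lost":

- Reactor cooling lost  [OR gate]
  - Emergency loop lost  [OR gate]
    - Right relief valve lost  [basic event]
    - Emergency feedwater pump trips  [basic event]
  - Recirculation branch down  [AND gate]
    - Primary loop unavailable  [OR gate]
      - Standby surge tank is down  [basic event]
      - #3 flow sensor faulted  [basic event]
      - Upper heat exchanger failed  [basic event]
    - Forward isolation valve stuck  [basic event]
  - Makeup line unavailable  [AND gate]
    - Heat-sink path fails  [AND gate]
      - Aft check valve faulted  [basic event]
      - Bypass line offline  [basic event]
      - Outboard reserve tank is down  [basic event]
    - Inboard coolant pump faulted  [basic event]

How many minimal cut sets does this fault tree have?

Emergency loop lost [OR]: union of children's cut sets → 2 cut set(s).
Primary loop unavailable [OR]: union of children's cut sets → 3 cut set(s).
Recirculation branch down [AND]: one cut set from each child combined → 3 × 1 = 3 cut set(s).
Heat-sink path fails [AND]: one cut set from each child combined → 1 × 1 × 1 = 1 cut set(s).
Makeup line unavailable [AND]: one cut set from each child combined → 1 × 1 = 1 cut set(s).
Reactor cooling lost [OR]: union of children's cut sets → 6 cut set(s).
Minimal cut sets: {Right relief valve lost}; {Emergency feedwater pump trips}; {Forward isolation valve stuck, Standby surge tank is down}; {#3 flow sensor faulted, Forward isolation valve stuck}; {Forward isolation valve stuck, Upper heat exchanger failed}; {Aft check valve faulted, Bypass line offline, Inboard coolant pump faulted, Outboard reserve tank is down}.

6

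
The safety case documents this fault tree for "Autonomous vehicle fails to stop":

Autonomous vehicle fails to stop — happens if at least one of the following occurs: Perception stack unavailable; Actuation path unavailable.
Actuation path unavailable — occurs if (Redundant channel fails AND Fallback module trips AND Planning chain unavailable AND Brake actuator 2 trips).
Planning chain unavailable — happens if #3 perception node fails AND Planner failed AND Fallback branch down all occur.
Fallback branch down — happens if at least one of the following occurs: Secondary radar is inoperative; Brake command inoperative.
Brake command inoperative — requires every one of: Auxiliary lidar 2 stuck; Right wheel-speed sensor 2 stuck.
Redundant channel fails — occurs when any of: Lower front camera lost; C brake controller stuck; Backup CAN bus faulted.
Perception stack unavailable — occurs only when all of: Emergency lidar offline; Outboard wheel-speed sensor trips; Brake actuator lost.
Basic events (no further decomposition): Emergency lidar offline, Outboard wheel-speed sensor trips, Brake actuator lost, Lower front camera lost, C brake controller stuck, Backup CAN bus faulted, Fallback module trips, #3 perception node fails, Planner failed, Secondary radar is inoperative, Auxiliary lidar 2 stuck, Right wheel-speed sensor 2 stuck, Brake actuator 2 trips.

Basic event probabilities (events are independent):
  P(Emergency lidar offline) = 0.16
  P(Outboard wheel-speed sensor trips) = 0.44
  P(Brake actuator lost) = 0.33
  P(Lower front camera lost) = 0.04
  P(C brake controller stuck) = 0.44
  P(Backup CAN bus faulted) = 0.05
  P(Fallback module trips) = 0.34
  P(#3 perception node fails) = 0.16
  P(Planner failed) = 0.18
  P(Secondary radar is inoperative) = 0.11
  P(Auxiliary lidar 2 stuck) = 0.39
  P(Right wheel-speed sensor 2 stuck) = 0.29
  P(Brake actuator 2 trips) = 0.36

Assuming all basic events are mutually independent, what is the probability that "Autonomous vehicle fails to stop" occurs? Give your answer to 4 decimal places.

0.0236

P(Perception stack unavailable) [AND] = 0.16 × 0.44 × 0.33 = 0.023232
P(Redundant channel fails) [OR] = 1 − (1−0.04) × (1−0.44) × (1−0.05) = 0.489280
P(Brake command inoperative) [AND] = 0.39 × 0.29 = 0.113100
P(Fallback branch down) [OR] = 1 − (1−0.11) × (1−0.113100) = 0.210659
P(Planning chain unavailable) [AND] = 0.16 × 0.18 × 0.210659 = 0.006067
P(Actuation path unavailable) [AND] = 0.489280 × 0.34 × 0.006067 × 0.36 = 0.000363
P(Autonomous vehicle fails to stop) [OR] = 1 − (1−0.023232) × (1−0.000363) = 0.023587
Rounded to 4 decimal places: P(Autonomous vehicle fails to stop) ≈ 0.0236.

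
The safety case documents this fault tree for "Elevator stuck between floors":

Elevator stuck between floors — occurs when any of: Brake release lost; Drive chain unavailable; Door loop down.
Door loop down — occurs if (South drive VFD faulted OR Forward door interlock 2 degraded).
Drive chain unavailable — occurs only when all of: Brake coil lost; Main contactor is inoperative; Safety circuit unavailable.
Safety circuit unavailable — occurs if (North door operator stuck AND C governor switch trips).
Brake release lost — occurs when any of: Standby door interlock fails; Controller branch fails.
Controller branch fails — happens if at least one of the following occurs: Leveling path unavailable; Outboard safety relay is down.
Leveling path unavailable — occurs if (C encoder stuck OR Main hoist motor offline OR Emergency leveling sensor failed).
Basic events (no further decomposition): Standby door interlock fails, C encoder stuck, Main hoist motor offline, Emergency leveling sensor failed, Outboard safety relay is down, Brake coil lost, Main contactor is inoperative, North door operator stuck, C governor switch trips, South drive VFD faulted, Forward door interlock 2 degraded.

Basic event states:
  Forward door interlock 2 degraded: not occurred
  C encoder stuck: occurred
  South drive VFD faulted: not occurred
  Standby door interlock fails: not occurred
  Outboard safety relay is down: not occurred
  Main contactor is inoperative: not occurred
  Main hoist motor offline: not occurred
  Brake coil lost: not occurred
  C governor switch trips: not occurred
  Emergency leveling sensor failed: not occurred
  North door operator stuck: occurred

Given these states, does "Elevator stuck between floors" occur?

Yes

Leveling path unavailable [OR]: C encoder stuck=occurs, Main hoist motor offline=not, Emergency leveling sensor failed=not → at least one input occurs → occurs.
Controller branch fails [OR]: Leveling path unavailable=occurs, Outboard safety relay is down=not → at least one input occurs → occurs.
Brake release lost [OR]: Standby door interlock fails=not, Controller branch fails=occurs → at least one input occurs → occurs.
Safety circuit unavailable [AND]: North door operator stuck=occurs, C governor switch trips=not → not all inputs occur → does not occur.
Drive chain unavailable [AND]: Brake coil lost=not, Main contactor is inoperative=not, Safety circuit unavailable=not → not all inputs occur → does not occur.
Door loop down [OR]: South drive VFD faulted=not, Forward door interlock 2 degraded=not → no input occurs → does not occur.
Elevator stuck between floors [OR]: Brake release lost=occurs, Drive chain unavailable=not, Door loop down=not → at least one input occurs → occurs.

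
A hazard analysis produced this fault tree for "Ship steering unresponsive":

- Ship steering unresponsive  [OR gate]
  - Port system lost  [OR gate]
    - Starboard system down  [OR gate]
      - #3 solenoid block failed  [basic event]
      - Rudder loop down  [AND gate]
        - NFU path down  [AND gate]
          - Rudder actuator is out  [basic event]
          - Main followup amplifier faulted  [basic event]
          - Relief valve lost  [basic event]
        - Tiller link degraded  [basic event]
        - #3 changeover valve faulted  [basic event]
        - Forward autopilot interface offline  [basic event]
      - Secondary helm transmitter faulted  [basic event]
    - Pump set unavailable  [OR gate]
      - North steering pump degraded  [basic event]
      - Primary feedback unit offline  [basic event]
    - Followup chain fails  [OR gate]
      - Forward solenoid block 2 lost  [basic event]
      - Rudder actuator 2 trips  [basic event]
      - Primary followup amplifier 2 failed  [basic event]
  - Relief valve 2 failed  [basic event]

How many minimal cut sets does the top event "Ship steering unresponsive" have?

9

NFU path down [AND]: one cut set from each child combined → 1 × 1 × 1 = 1 cut set(s).
Rudder loop down [AND]: one cut set from each child combined → 1 × 1 × 1 × 1 = 1 cut set(s).
Starboard system down [OR]: union of children's cut sets → 3 cut set(s).
Pump set unavailable [OR]: union of children's cut sets → 2 cut set(s).
Followup chain fails [OR]: union of children's cut sets → 3 cut set(s).
Port system lost [OR]: union of children's cut sets → 8 cut set(s).
Ship steering unresponsive [OR]: union of children's cut sets → 9 cut set(s).
Minimal cut sets: {#3 solenoid block failed}; {#3 changeover valve faulted, Forward autopilot interface offline, Main followup amplifier faulted, Relief valve lost, Rudder actuator is out, Tiller link degraded}; {Secondary helm transmitter faulted}; {North steering pump degraded}; {Primary feedback unit offline}; {Forward solenoid block 2 lost}; {Rudder actuator 2 trips}; {Primary followup amplifier 2 failed}; {Relief valve 2 failed}.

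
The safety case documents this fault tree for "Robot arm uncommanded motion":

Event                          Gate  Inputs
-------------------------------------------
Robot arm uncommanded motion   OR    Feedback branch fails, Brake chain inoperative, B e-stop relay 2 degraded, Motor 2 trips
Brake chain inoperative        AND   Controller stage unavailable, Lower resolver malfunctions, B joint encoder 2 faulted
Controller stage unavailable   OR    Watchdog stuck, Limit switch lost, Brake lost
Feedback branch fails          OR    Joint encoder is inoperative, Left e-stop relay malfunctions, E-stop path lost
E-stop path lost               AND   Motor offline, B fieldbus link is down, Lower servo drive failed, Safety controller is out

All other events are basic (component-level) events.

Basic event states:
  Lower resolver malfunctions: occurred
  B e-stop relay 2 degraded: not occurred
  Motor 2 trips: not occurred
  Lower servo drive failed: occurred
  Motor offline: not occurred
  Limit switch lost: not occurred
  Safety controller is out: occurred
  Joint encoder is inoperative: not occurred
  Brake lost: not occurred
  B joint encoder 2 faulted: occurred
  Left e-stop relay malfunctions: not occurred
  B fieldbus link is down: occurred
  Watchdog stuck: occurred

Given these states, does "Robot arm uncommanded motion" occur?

Yes

E-stop path lost [AND]: Motor offline=not, B fieldbus link is down=occurs, Lower servo drive failed=occurs, Safety controller is out=occurs → not all inputs occur → does not occur.
Feedback branch fails [OR]: Joint encoder is inoperative=not, Left e-stop relay malfunctions=not, E-stop path lost=not → no input occurs → does not occur.
Controller stage unavailable [OR]: Watchdog stuck=occurs, Limit switch lost=not, Brake lost=not → at least one input occurs → occurs.
Brake chain inoperative [AND]: Controller stage unavailable=occurs, Lower resolver malfunctions=occurs, B joint encoder 2 faulted=occurs → all inputs occur → occurs.
Robot arm uncommanded motion [OR]: Feedback branch fails=not, Brake chain inoperative=occurs, B e-stop relay 2 degraded=not, Motor 2 trips=not → at least one input occurs → occurs.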